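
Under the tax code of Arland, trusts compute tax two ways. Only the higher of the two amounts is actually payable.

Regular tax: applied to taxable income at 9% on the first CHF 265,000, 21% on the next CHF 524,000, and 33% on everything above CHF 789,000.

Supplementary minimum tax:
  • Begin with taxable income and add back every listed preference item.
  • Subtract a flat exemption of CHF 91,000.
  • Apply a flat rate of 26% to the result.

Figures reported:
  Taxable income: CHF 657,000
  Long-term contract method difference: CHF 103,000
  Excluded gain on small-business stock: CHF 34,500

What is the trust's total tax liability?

CHF 182,910

Supplementary minimum tax:
  Adjusted income: CHF 657,000 + CHF 103,000 + CHF 34,500 = CHF 794,500
  Less exemption CHF 91,000 → base CHF 703,500
  CHF 703,500 × 26% = CHF 182,910

Regular tax:
  CHF 265,000 × 9% = CHF 23,850
  CHF 392,000 × 21% = CHF 82,320
  → CHF 106,170

CHF 182,910 > CHF 106,170, so the supplementary minimum tax is the binding amount.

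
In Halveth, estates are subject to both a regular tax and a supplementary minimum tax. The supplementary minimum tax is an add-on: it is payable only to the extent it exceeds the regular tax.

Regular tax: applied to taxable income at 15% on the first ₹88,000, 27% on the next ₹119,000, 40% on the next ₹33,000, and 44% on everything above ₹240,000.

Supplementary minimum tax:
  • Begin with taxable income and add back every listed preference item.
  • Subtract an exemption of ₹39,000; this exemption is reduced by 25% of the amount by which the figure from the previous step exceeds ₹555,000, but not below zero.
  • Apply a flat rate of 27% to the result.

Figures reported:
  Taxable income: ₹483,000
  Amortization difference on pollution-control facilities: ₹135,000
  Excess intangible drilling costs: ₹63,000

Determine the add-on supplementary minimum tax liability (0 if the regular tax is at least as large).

₹16,395

Supplementary minimum tax:
  Adjusted income: ₹483,000 + ₹135,000 + ₹63,000 = ₹681,000
  Exemption: ₹39,000 − 25% × (₹681,000 − ₹555,000) = ₹39,000 − ₹31,500 = ₹7,500
  Base: ₹681,000 − ₹7,500 = ₹673,500
  ₹673,500 × 27% = ₹181,845

Regular tax:
  ₹88,000 × 15% = ₹13,200
  ₹119,000 × 27% = ₹32,130
  ₹33,000 × 40% = ₹13,200
  ₹243,000 × 44% = ₹106,920
  → ₹165,450

Excess of supplementary minimum tax over regular tax: ₹181,845 − ₹165,450 = ₹16,395.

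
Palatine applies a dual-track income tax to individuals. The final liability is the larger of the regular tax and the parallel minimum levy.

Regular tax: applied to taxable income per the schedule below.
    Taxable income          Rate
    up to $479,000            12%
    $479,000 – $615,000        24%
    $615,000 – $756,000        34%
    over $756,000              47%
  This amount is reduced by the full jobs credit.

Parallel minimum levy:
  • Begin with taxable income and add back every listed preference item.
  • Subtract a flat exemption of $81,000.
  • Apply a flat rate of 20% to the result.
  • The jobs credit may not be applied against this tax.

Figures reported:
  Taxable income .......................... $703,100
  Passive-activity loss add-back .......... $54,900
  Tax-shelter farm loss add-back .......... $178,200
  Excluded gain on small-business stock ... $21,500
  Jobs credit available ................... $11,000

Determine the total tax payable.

Regular tax:
  $479,000 × 12% = $57,480
  $136,000 × 24% = $32,640
  $88,100 × 34% = $29,954
  → $120,074
  Less jobs credit $11,000 → $109,074

Parallel minimum levy:
  Adjusted income: $703,100 + $54,900 + $178,200 + $21,500 = $957,700
  Less exemption $81,000 → base $876,700
  $876,700 × 20% = $175,340

$175,340 > $109,074, so the parallel minimum levy is the binding amount.

$175,340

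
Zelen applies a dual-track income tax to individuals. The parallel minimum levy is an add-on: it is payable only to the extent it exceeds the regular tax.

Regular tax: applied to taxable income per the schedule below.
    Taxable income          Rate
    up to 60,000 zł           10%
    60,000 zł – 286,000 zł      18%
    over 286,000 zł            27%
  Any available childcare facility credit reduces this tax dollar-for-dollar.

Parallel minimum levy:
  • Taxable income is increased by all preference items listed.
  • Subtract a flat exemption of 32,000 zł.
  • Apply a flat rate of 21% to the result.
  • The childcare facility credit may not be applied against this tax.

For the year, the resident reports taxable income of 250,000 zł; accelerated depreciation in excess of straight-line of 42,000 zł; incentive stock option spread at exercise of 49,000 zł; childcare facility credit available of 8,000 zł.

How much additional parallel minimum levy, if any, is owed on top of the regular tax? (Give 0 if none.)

Regular tax:
  60,000 zł × 10% = 6,000 zł
  190,000 zł × 18% = 34,200 zł
  → 40,200 zł
  Less childcare facility credit 8,000 zł → 32,200 zł

Parallel minimum levy:
  Adjusted income: 250,000 zł + 42,000 zł + 49,000 zł = 341,000 zł
  Less exemption 32,000 zł → base 309,000 zł
  309,000 zł × 21% = 64,890 zł

Excess of parallel minimum levy over regular tax: 64,890 zł − 32,200 zł = 32,690 zł.

32,690 zł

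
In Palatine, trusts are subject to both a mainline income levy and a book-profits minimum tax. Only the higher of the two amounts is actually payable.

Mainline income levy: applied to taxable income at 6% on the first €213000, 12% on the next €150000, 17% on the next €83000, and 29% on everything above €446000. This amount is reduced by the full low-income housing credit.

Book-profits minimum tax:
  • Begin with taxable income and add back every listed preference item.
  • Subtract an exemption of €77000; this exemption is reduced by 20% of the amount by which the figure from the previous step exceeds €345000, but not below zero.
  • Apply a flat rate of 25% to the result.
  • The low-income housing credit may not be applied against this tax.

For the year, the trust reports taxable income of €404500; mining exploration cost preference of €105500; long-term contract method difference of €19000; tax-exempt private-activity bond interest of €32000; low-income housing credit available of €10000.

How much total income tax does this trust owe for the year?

Mainline income levy:
  €213000 × 6% = €12780
  €150000 × 12% = €18000
  €41500 × 17% = €7055
  → €37835
  Less low-income housing credit €10000 → €27835

Book-profits minimum tax:
  Adjusted income: €404500 + €105500 + €19000 + €32000 = €561000
  Exemption: €77000 − 20% × (€561000 − €345000) = €77000 − €43200 = €33800
  Base: €561000 − €33800 = €527200
  €527200 × 25% = €131800

€131800 > €27835, so the book-profits minimum tax is the binding amount.

€131800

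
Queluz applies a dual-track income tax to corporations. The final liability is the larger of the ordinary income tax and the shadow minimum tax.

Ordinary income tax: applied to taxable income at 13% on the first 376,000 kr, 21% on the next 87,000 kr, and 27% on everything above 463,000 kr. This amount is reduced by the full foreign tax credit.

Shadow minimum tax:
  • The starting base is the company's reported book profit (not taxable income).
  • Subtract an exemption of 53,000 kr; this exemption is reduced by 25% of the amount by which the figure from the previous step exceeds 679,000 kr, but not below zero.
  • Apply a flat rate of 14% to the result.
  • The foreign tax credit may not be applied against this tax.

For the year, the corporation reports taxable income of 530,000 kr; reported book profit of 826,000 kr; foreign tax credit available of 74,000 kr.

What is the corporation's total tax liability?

Ordinary income tax:
  376,000 kr × 13% = 48,880 kr
  87,000 kr × 21% = 18,270 kr
  67,000 kr × 27% = 18,090 kr
  → 85,240 kr
  Less foreign tax credit 74,000 kr → 11,240 kr

Shadow minimum tax:
  Base (reported book profit): 826,000 kr
  Exemption: 53,000 kr − 25% × (826,000 kr − 679,000 kr) = 53,000 kr − 36,750 kr = 16,250 kr
  Base: 826,000 kr − 16,250 kr = 809,750 kr
  809,750 kr × 14% = 113,365 kr

113,365 kr > 11,240 kr, so the shadow minimum tax is the binding amount.

113,365 kr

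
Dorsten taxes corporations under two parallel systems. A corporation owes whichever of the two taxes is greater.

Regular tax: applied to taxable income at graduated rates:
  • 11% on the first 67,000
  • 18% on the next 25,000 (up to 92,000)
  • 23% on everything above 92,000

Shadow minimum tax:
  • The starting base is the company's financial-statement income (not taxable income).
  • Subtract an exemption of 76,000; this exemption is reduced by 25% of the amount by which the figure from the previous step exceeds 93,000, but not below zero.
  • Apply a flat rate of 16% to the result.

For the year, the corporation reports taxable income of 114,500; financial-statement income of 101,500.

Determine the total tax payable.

17,045

Shadow minimum tax:
  Base (financial-statement income): 101,500
  Exemption: 76,000 − 25% × (101,500 − 93,000) = 76,000 − 2,125 = 73,875
  Base: 101,500 − 73,875 = 27,625
  27,625 × 16% = 4,420

Regular tax:
  67,000 × 11% = 7,370
  25,000 × 18% = 4,500
  22,500 × 23% = 5,175
  → 17,045

17,045 > 4,420, so the regular tax governs.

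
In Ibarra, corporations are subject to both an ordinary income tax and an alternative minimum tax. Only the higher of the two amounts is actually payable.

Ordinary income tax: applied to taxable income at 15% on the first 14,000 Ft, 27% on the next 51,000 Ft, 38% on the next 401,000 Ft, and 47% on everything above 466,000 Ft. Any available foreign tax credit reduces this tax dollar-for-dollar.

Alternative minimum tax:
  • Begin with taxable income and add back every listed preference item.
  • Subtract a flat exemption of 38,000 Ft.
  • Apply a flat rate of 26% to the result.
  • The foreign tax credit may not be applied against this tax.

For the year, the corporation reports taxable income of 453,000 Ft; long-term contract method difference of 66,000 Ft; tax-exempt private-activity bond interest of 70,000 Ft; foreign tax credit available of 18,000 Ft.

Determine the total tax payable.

Ordinary income tax:
  14,000 Ft × 15% = 2,100 Ft
  51,000 Ft × 27% = 13,770 Ft
  388,000 Ft × 38% = 147,440 Ft
  → 163,310 Ft
  Less foreign tax credit 18,000 Ft → 145,310 Ft

Alternative minimum tax:
  Adjusted income: 453,000 Ft + 66,000 Ft + 70,000 Ft = 589,000 Ft
  Less exemption 38,000 Ft → base 551,000 Ft
  551,000 Ft × 26% = 143,260 Ft

145,310 Ft > 143,260 Ft, so the ordinary income tax governs.

145,310 Ft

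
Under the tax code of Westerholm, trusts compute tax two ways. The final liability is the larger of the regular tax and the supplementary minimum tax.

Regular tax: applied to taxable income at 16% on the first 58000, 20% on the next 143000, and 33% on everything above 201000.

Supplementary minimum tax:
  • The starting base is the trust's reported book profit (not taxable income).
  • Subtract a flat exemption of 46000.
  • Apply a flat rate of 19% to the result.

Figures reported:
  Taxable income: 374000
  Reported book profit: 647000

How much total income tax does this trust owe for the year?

Regular tax:
  58000 × 16% = 9280
  143000 × 20% = 28600
  173000 × 33% = 57090
  → 94970

Supplementary minimum tax:
  Base (reported book profit): 647000
  Less exemption 46000 → base 601000
  601000 × 19% = 114190

114190 > 94970, so the supplementary minimum tax is the binding amount.

114190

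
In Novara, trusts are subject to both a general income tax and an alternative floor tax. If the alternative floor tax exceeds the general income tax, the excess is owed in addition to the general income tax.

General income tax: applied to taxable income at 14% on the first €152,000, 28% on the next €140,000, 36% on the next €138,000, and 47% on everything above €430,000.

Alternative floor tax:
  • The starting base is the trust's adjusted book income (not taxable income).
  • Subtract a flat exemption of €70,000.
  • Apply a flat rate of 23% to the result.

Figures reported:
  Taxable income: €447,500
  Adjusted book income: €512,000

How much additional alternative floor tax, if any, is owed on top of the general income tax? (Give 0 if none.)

General income tax:
  €152,000 × 14% = €21,280
  €140,000 × 28% = €39,200
  €138,000 × 36% = €49,680
  €17,500 × 47% = €8,225
  → €118,385

Alternative floor tax:
  Base (adjusted book income): €512,000
  Less exemption €70,000 → base €442,000
  €442,000 × 23% = €101,660

€101,660 ≤ €118,385, so no add-on is due.

€0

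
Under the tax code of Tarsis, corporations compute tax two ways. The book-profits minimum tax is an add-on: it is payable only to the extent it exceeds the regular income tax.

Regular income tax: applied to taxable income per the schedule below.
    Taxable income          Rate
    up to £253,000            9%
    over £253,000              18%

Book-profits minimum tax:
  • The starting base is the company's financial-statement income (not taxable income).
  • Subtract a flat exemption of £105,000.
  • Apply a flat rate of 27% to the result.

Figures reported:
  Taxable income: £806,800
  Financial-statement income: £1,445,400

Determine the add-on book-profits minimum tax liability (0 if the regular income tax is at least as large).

Regular income tax:
  £253,000 × 9% = £22,770
  £553,800 × 18% = £99,684
  → £122,454

Book-profits minimum tax:
  Base (financial-statement income): £1,445,400
  Less exemption £105,000 → base £1,340,400
  £1,340,400 × 27% = £361,908

Excess of book-profits minimum tax over regular income tax: £361,908 − £122,454 = £239,454.

£239,454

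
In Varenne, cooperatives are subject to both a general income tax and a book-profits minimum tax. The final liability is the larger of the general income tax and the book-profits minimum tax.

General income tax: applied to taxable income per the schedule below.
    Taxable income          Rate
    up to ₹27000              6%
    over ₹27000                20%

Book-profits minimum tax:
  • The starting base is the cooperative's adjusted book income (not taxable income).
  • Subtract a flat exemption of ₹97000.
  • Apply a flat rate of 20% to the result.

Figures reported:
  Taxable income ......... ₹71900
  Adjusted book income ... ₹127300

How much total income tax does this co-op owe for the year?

₹10600

Book-profits minimum tax:
  Base (adjusted book income): ₹127300
  Less exemption ₹97000 → base ₹30300
  ₹30300 × 20% = ₹6060

General income tax:
  ₹27000 × 6% = ₹1620
  ₹44900 × 20% = ₹8980
  → ₹10600

₹10600 > ₹6060, so the general income tax governs.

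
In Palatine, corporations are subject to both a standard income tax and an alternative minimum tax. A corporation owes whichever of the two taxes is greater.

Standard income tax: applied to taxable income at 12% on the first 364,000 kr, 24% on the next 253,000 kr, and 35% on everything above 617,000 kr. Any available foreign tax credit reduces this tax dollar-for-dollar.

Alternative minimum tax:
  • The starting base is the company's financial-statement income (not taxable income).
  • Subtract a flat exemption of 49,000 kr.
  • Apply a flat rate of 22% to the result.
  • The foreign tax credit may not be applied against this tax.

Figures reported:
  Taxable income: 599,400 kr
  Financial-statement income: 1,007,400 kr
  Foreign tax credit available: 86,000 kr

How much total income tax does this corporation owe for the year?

210,848 kr

Alternative minimum tax:
  Base (financial-statement income): 1,007,400 kr
  Less exemption 49,000 kr → base 958,400 kr
  958,400 kr × 22% = 210,848 kr

Standard income tax:
  364,000 kr × 12% = 43,680 kr
  235,400 kr × 24% = 56,496 kr
  → 100,176 kr
  Less foreign tax credit 86,000 kr → 14,176 kr

210,848 kr > 14,176 kr, so the alternative minimum tax is the binding amount.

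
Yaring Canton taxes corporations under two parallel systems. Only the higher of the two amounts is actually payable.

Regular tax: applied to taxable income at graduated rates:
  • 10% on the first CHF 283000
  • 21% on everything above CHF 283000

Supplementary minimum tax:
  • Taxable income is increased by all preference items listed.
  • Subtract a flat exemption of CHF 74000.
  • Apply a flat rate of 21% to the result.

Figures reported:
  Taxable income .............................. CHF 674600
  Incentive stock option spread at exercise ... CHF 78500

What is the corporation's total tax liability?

Supplementary minimum tax:
  Adjusted income: CHF 674600 + CHF 78500 = CHF 753100
  Less exemption CHF 74000 → base CHF 679100
  CHF 679100 × 21% = CHF 142611

Regular tax:
  CHF 283000 × 10% = CHF 28300
  CHF 391600 × 21% = CHF 82236
  → CHF 110536

CHF 142611 > CHF 110536, so the supplementary minimum tax is the binding amount.

CHF 142611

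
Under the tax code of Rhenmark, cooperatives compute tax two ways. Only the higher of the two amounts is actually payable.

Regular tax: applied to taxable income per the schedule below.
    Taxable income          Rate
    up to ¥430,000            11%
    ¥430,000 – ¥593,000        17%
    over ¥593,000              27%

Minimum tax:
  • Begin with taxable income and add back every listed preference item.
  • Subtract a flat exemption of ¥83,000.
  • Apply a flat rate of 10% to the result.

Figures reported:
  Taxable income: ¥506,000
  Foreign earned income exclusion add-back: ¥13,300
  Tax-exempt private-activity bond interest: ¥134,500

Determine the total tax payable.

Regular tax:
  ¥430,000 × 11% = ¥47,300
  ¥76,000 × 17% = ¥12,920
  → ¥60,220

Minimum tax:
  Adjusted income: ¥506,000 + ¥13,300 + ¥134,500 = ¥653,800
  Less exemption ¥83,000 → base ¥570,800
  ¥570,800 × 10% = ¥57,080

¥60,220 > ¥57,080, so the regular tax governs.

¥60,220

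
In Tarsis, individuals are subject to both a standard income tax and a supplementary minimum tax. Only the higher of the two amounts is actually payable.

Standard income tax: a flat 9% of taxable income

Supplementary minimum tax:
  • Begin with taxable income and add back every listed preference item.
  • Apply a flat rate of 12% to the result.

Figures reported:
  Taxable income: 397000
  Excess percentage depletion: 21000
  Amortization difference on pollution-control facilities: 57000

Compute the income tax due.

Standard income tax:
  397000 × 9% = 35730

Supplementary minimum tax:
  Adjusted income: 397000 + 21000 + 57000 = 475000
  475000 × 12% = 57000

57000 > 35730, so the supplementary minimum tax is the binding amount.

57000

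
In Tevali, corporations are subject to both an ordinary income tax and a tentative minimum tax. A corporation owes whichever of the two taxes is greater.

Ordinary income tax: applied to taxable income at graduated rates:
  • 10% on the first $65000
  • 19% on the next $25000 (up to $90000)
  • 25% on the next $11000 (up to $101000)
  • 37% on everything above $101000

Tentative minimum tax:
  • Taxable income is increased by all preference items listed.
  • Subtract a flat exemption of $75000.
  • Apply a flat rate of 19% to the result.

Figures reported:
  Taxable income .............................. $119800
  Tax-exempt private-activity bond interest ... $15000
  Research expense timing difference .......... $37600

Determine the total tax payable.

Ordinary income tax:
  $65000 × 10% = $6500
  $25000 × 19% = $4750
  $11000 × 25% = $2750
  $18800 × 37% = $6956
  → $20956

Tentative minimum tax:
  Adjusted income: $119800 + $15000 + $37600 = $172400
  Less exemption $75000 → base $97400
  $97400 × 19% = $18506

$20956 > $18506, so the ordinary income tax governs.

$20956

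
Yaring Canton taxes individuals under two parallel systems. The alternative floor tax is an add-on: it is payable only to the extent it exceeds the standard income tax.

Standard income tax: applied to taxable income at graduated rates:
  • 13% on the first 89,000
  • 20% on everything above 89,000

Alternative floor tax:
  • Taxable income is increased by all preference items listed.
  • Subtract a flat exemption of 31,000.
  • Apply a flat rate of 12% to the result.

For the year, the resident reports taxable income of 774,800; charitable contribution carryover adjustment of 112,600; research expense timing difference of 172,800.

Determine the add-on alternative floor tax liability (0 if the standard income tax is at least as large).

0

Standard income tax:
  89,000 × 13% = 11,570
  685,800 × 20% = 137,160
  → 148,730

Alternative floor tax:
  Adjusted income: 774,800 + 112,600 + 172,800 = 1,060,200
  Less exemption 31,000 → base 1,029,200
  1,029,200 × 12% = 123,504

123,504 ≤ 148,730, so no add-on is due.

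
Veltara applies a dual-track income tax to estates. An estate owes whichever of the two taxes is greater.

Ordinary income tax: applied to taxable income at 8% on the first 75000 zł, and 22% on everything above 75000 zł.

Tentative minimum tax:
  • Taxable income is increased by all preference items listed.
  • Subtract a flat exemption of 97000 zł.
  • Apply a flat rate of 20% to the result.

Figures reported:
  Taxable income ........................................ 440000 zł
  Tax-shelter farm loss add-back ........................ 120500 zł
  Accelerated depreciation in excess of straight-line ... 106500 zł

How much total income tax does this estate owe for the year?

Tentative minimum tax:
  Adjusted income: 440000 zł + 120500 zł + 106500 zł = 667000 zł
  Less exemption 97000 zł → base 570000 zł
  570000 zł × 20% = 114000 zł

Ordinary income tax:
  75000 zł × 8% = 6000 zł
  365000 zł × 22% = 80300 zł
  → 86300 zł

114000 zł > 86300 zł, so the tentative minimum tax is the binding amount.

114000 zł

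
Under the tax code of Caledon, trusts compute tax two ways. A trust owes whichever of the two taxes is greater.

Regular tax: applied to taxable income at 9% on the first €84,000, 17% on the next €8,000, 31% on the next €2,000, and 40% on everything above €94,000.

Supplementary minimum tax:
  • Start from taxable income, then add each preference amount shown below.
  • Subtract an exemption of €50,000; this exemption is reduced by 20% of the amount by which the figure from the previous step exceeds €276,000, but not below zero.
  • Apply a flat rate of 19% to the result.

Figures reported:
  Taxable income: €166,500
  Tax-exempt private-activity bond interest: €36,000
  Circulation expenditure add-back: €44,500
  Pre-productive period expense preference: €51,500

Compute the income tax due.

€48,070

Supplementary minimum tax:
  Adjusted income: €166,500 + €36,000 + €44,500 + €51,500 = €298,500
  Exemption: €50,000 − 20% × (€298,500 − €276,000) = €50,000 − €4,500 = €45,500
  Base: €298,500 − €45,500 = €253,000
  €253,000 × 19% = €48,070

Regular tax:
  €84,000 × 9% = €7,560
  €8,000 × 17% = €1,360
  €2,000 × 31% = €620
  €72,500 × 40% = €29,000
  → €38,540

€48,070 > €38,540, so the supplementary minimum tax is the binding amount.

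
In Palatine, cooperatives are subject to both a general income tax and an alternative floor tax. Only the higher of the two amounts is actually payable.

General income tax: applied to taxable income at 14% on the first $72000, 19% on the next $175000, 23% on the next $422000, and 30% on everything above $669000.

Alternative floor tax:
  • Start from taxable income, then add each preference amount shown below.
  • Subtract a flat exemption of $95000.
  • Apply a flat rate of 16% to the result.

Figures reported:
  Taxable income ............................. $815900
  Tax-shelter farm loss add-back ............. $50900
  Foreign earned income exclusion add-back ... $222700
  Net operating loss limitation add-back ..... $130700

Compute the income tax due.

General income tax:
  $72000 × 14% = $10080
  $175000 × 19% = $33250
  $422000 × 23% = $97060
  $146900 × 30% = $44070
  → $184460

Alternative floor tax:
  Adjusted income: $815900 + $50900 + $222700 + $130700 = $1220200
  Less exemption $95000 → base $1125200
  $1125200 × 16% = $180032

$184460 > $180032, so the general income tax governs.

$184460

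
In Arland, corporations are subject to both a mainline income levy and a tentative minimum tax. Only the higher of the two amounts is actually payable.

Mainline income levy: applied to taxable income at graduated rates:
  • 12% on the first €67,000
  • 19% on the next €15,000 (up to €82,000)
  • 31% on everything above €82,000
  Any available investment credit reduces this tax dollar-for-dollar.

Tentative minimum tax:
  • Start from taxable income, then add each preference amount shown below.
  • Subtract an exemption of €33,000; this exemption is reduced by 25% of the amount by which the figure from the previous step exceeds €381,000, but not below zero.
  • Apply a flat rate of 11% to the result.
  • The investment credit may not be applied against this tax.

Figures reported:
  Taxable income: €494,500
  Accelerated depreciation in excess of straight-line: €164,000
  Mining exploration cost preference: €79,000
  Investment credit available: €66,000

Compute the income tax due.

Mainline income levy:
  €67,000 × 12% = €8,040
  €15,000 × 19% = €2,850
  €412,500 × 31% = €127,875
  → €138,765
  Less investment credit €66,000 → €72,765

Tentative minimum tax:
  Adjusted income: €494,500 + €164,000 + €79,000 = €737,500
  Exemption: 25% × (€737,500 − €381,000) = €89,125 ≥ €33,000, so the exemption is fully phased out
  Base: €737,500 − €0 = €737,500
  €737,500 × 11% = €81,125

€81,125 > €72,765, so the tentative minimum tax is the binding amount.

€81,125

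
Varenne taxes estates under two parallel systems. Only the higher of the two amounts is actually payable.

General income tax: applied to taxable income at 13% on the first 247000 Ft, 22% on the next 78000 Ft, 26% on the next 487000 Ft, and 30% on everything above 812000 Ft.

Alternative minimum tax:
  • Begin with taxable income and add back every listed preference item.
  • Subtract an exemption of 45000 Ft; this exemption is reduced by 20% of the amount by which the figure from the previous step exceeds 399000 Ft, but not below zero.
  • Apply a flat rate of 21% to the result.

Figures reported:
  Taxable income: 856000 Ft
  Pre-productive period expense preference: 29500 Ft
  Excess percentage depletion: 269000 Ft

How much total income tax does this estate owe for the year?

General income tax:
  247000 Ft × 13% = 32110 Ft
  78000 Ft × 22% = 17160 Ft
  487000 Ft × 26% = 126620 Ft
  44000 Ft × 30% = 13200 Ft
  → 189090 Ft

Alternative minimum tax:
  Adjusted income: 856000 Ft + 29500 Ft + 269000 Ft = 1154500 Ft
  Exemption: 20% × (1154500 Ft − 399000 Ft) = 151100 Ft ≥ 45000 Ft, so the exemption is fully phased out
  Base: 1154500 Ft − 0 Ft = 1154500 Ft
  1154500 Ft × 21% = 242445 Ft

242445 Ft > 189090 Ft, so the alternative minimum tax is the binding amount.

242445 Ft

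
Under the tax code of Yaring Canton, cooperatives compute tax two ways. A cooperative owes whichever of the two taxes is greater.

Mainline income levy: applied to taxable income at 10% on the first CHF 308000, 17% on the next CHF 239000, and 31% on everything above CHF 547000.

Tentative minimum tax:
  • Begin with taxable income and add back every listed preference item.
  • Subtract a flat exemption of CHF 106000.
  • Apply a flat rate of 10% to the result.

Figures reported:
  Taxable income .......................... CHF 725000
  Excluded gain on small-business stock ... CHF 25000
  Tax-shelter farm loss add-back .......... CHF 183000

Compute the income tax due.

Tentative minimum tax:
  Adjusted income: CHF 725000 + CHF 25000 + CHF 183000 = CHF 933000
  Less exemption CHF 106000 → base CHF 827000
  CHF 827000 × 10% = CHF 82700

Mainline income levy:
  CHF 308000 × 10% = CHF 30800
  CHF 239000 × 17% = CHF 40630
  CHF 178000 × 31% = CHF 55180
  → CHF 126610

CHF 126610 > CHF 82700, so the mainline income levy governs.

CHF 126610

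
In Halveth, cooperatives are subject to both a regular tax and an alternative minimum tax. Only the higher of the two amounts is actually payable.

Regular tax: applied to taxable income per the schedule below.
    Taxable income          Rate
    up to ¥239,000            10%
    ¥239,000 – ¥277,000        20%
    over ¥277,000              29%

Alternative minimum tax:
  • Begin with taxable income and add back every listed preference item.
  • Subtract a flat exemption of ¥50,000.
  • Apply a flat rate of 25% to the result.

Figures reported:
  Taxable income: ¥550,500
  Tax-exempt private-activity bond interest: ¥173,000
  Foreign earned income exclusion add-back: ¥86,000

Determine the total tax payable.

Regular tax:
  ¥239,000 × 10% = ¥23,900
  ¥38,000 × 20% = ¥7,600
  ¥273,500 × 29% = ¥79,315
  → ¥110,815

Alternative minimum tax:
  Adjusted income: ¥550,500 + ¥173,000 + ¥86,000 = ¥809,500
  Less exemption ¥50,000 → base ¥759,500
  ¥759,500 × 25% = ¥189,875

¥189,875 > ¥110,815, so the alternative minimum tax is the binding amount.

¥189,875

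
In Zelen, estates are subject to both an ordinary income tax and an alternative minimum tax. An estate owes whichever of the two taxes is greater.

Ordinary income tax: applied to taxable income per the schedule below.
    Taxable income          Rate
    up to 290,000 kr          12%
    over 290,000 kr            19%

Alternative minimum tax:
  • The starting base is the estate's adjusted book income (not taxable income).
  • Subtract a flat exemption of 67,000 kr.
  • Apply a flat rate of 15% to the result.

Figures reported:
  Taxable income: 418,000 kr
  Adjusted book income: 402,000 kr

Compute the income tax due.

Ordinary income tax:
  290,000 kr × 12% = 34,800 kr
  128,000 kr × 19% = 24,320 kr
  → 59,120 kr

Alternative minimum tax:
  Base (adjusted book income): 402,000 kr
  Less exemption 67,000 kr → base 335,000 kr
  335,000 kr × 15% = 50,250 kr

59,120 kr > 50,250 kr, so the ordinary income tax governs.

59,120 kr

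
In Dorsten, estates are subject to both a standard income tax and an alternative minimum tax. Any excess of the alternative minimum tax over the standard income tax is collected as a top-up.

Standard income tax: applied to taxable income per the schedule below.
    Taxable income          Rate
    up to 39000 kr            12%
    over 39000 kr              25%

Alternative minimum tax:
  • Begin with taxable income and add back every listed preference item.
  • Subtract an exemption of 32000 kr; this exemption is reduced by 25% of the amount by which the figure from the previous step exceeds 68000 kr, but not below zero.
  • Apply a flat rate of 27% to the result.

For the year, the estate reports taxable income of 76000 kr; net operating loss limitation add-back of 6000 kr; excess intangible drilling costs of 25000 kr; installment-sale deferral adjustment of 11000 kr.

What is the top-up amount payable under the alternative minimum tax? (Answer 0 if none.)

12665 kr

Alternative minimum tax:
  Adjusted income: 76000 kr + 6000 kr + 25000 kr + 11000 kr = 118000 kr
  Exemption: 32000 kr − 25% × (118000 kr − 68000 kr) = 32000 kr − 12500 kr = 19500 kr
  Base: 118000 kr − 19500 kr = 98500 kr
  98500 kr × 27% = 26595 kr

Standard income tax:
  39000 kr × 12% = 4680 kr
  37000 kr × 25% = 9250 kr
  → 13930 kr

Excess of alternative minimum tax over standard income tax: 26595 kr − 13930 kr = 12665 kr.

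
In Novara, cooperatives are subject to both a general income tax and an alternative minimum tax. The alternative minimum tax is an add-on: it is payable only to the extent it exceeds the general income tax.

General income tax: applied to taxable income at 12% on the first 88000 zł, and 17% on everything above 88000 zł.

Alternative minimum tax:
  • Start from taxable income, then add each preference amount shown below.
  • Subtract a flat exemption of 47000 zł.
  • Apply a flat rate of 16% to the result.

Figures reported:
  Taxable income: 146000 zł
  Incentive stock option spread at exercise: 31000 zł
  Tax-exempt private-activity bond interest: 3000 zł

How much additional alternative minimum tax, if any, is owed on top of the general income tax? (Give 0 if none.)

General income tax:
  88000 zł × 12% = 10560 zł
  58000 zł × 17% = 9860 zł
  → 20420 zł

Alternative minimum tax:
  Adjusted income: 146000 zł + 31000 zł + 3000 zł = 180000 zł
  Less exemption 47000 zł → base 133000 zł
  133000 zł × 16% = 21280 zł

Excess of alternative minimum tax over general income tax: 21280 zł − 20420 zł = 860 zł.

860 zł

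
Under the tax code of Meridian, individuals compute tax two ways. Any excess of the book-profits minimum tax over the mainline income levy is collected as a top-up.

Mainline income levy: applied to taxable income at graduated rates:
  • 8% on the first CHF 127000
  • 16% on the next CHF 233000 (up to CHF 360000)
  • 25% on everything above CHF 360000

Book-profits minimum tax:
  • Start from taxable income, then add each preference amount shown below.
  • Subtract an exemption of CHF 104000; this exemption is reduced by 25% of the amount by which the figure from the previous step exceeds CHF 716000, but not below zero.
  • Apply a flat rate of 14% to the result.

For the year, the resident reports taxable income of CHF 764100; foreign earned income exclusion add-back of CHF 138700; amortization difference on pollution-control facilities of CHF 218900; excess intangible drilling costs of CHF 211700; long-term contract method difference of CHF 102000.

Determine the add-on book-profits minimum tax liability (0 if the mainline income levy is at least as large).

Mainline income levy:
  CHF 127000 × 8% = CHF 10160
  CHF 233000 × 16% = CHF 37280
  CHF 404100 × 25% = CHF 101025
  → CHF 148465

Book-profits minimum tax:
  Adjusted income: CHF 764100 + CHF 138700 + CHF 218900 + CHF 211700 + CHF 102000 = CHF 1435400
  Exemption: 25% × (CHF 1435400 − CHF 716000) = CHF 179850 ≥ CHF 104000, so the exemption is fully phased out
  Base: CHF 1435400 − CHF 0 = CHF 1435400
  CHF 1435400 × 14% = CHF 200956

Excess of book-profits minimum tax over mainline income levy: CHF 200956 − CHF 148465 = CHF 52491.

CHF 52491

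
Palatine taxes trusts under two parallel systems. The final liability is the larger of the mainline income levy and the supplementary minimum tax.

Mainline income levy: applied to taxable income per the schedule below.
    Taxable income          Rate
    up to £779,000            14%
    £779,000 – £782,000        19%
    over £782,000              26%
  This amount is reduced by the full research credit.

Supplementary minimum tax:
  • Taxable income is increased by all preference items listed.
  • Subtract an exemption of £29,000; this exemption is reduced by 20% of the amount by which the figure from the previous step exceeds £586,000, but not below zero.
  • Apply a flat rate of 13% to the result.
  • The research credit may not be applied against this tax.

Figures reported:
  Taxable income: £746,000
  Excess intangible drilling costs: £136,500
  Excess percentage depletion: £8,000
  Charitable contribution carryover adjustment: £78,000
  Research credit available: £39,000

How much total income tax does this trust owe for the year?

Supplementary minimum tax:
  Adjusted income: £746,000 + £136,500 + £8,000 + £78,000 = £968,500
  Exemption: 20% × (£968,500 − £586,000) = £76,500 ≥ £29,000, so the exemption is fully phased out
  Base: £968,500 − £0 = £968,500
  £968,500 × 13% = £125,905

Mainline income levy:
  £746,000 × 14% = £104,440
  Less research credit £39,000 → £65,440

£125,905 > £65,440, so the supplementary minimum tax is the binding amount.

£125,905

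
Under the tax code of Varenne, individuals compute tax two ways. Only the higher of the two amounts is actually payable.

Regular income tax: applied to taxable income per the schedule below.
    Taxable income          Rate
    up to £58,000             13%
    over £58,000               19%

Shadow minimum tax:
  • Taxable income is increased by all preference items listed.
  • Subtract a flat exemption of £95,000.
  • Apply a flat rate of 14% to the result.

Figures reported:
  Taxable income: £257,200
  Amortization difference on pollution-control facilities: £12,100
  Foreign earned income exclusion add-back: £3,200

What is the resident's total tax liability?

£45,388

Shadow minimum tax:
  Adjusted income: £257,200 + £12,100 + £3,200 = £272,500
  Less exemption £95,000 → base £177,500
  £177,500 × 14% = £24,850

Regular income tax:
  £58,000 × 13% = £7,540
  £199,200 × 19% = £37,848
  → £45,388

£45,388 > £24,850, so the regular income tax governs.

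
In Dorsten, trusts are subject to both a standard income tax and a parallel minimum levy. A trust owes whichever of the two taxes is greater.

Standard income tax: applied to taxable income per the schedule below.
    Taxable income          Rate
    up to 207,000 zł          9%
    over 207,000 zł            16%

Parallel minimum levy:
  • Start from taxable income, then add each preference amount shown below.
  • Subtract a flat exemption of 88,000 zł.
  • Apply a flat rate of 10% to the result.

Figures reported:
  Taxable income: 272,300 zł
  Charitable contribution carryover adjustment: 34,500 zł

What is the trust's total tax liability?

29,078 zł

Parallel minimum levy:
  Adjusted income: 272,300 zł + 34,500 zł = 306,800 zł
  Less exemption 88,000 zł → base 218,800 zł
  218,800 zł × 10% = 21,880 zł

Standard income tax:
  207,000 zł × 9% = 18,630 zł
  65,300 zł × 16% = 10,448 zł
  → 29,078 zł

29,078 zł > 21,880 zł, so the standard income tax governs.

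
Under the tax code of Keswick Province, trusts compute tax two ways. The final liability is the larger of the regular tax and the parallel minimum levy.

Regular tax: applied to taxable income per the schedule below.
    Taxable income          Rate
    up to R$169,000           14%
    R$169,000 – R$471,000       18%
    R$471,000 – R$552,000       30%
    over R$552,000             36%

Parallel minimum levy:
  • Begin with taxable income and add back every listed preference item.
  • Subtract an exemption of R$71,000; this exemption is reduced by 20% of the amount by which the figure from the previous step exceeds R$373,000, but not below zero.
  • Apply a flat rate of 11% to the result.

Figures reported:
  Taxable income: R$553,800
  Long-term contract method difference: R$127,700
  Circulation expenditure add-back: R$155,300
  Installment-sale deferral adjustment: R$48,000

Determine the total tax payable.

R$102,968

Regular tax:
  R$169,000 × 14% = R$23,660
  R$302,000 × 18% = R$54,360
  R$81,000 × 30% = R$24,300
  R$1,800 × 36% = R$648
  → R$102,968

Parallel minimum levy:
  Adjusted income: R$553,800 + R$127,700 + R$155,300 + R$48,000 = R$884,800
  Exemption: 20% × (R$884,800 − R$373,000) = R$102,360 ≥ R$71,000, so the exemption is fully phased out
  Base: R$884,800 − R$0 = R$884,800
  R$884,800 × 11% = R$97,328

R$102,968 > R$97,328, so the regular tax governs.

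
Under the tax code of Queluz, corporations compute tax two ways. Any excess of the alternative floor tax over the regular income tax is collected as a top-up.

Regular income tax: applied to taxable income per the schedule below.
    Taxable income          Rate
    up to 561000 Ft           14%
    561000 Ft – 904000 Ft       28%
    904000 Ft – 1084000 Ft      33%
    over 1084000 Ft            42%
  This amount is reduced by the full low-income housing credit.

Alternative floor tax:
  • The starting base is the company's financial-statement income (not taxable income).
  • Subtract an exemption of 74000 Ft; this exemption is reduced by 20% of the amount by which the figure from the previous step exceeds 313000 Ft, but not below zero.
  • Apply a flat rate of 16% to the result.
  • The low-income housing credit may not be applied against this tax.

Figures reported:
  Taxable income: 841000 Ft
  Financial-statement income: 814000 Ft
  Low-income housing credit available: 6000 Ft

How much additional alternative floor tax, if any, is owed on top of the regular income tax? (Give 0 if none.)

Regular income tax:
  561000 Ft × 14% = 78540 Ft
  280000 Ft × 28% = 78400 Ft
  → 156940 Ft
  Less low-income housing credit 6000 Ft → 150940 Ft

Alternative floor tax:
  Base (financial-statement income): 814000 Ft
  Exemption: 20% × (814000 Ft − 313000 Ft) = 100200 Ft ≥ 74000 Ft, so the exemption is fully phased out
  Base: 814000 Ft − 0 Ft = 814000 Ft
  814000 Ft × 16% = 130240 Ft

130240 Ft ≤ 150940 Ft, so no add-on is due.

0 Ft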